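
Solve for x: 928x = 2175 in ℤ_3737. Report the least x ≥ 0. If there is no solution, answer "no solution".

First find gcd(928, 3737):
3737 = 4×928 + 25
928 = 37×25 + 3
25 = 8×3 + 1
3 = 3×1 + 0
gcd = 1, so a unique solution mod 3737 exists.
Back-substitute for the Bézout coefficients:
1 = 25 − 8·3
1 = −8·928 + 297·25
1 = 297·3737 − 1196·928
So 928·(-1196) ≡ 1 (mod 3737), giving 928⁻¹ ≡ 2541.
x ≡ 928⁻¹·2175 ≡ 2541·2175 ≡ 3389 (mod 3737).

3389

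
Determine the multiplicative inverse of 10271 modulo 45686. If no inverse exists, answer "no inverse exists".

25305

Apply the Euclidean algorithm to 45686 and 10271:
45686 = 4*10271 + 4602
10271 = 2*4602 + 1067
4602 = 4*1067 + 334
1067 = 3*334 + 65
334 = 5*65 + 9
65 = 7*9 + 2
9 = 4*2 + 1
2 = 2*1 + 0
gcd = 1, so the inverse exists. Back-substitute:
1 = 9 − 4·2
1 = −4·65 + 29·9
1 = 29·334 − 149·65
1 = −149·1067 + 476·334
1 = 476·4602 − 2053·1067
1 = −2053·10271 + 4582·4602
1 = 4582·45686 − 20381·10271
Hence 10271⁻¹ ≡ -20381 ≡ 25305 (mod 45686).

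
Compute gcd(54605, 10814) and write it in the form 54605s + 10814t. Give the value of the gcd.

1

Euclidean algorithm:
54605 = 5*10814 + 535
10814 = 20*535 + 114
535 = 4*114 + 79
114 = 1*79 + 35
79 = 2*35 + 9
35 = 3*9 + 8
9 = 1*8 + 1
8 = 8*1 + 0
gcd(54605, 10814) = 1.
Express as a combination:
1 = 9 − 8
1 = −35 + 4·9
1 = 4·79 − 9·35
1 = −9·114 + 13·79
1 = 13·535 − 61·114
1 = −61·10814 + 1233·535
1 = 1233·54605 − 6226·10814
So 1 = (1233)·54605 + (-6226)·10814.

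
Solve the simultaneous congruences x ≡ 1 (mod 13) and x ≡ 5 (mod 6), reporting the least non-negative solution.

Write x = 1 + 13·k. Then 13·k ≡ 5 − 1 ≡ 4 (mod 6).
Need 13⁻¹ mod 6. Extended Euclid on (6, 1):
6 = 6×1 + 0
13⁻¹ ≡ 1 (mod 6), so k ≡ 1·4 ≡ 4 (mod 6).
x = 1 + 13·4 = 53.

53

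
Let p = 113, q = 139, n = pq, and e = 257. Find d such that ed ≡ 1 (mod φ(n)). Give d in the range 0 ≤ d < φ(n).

12449

φ(n) = (p−1)(q−1) = 112·138 = 15456.
Need d with 257·d ≡ 1 (mod 15456). Apply the extended Euclidean algorithm:
15456 = 60×257 + 36
257 = 7×36 + 5
36 = 7×5 + 1
5 = 5×1 + 0
Back-substitute:
1 = 36 − 7·5
1 = −7·257 + 50·36
1 = 50·15456 − 3007·257
So 257·(-3007) ≡ 1 (mod 15456), hence d ≡ -3007 ≡ 12449 (mod 15456).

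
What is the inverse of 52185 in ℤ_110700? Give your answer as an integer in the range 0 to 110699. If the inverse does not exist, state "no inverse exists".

Compute gcd(52185, 110700):
110700 = 2×52185 + 6330
52185 = 8×6330 + 1545
6330 = 4×1545 + 150
1545 = 10×150 + 45
150 = 3×45 + 15
45 = 3×15 + 0
Since gcd = 15 > 1, 52185 is not a unit mod 110700.

no inverse exists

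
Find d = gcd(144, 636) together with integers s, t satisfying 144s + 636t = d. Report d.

Repeated division:
636 = 4·144 + 60
144 = 2·60 + 24
60 = 2·24 + 12
24 = 2·12 + 0
gcd(144, 636) = 12.
Working backward:
12 = 60 − 2·24
12 = −2·144 + 5·60
12 = 5·636 − 22·144
So 12 = (5)·636 + (-22)·144.

12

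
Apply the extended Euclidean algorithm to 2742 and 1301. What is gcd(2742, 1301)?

1

Euclidean algorithm:
2742 = 2·1301 + 140
1301 = 9·140 + 41
140 = 3·41 + 17
41 = 2·17 + 7
17 = 2·7 + 3
7 = 2·3 + 1
3 = 3·1 + 0
gcd(2742, 1301) = 1.
Express as a combination:
1 = 7 − 2·3
1 = −2·17 + 5·7
1 = 5·41 − 12·17
1 = −12·140 + 41·41
1 = 41·1301 − 381·140
1 = −381·2742 + 803·1301
So 1 = (-381)·2742 + (803)·1301.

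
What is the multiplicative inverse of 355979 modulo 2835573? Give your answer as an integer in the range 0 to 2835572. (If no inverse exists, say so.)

Euclidean algorithm on 2835573, 355979:
2835573 = 7*355979 + 343720
355979 = 1*343720 + 12259
343720 = 28*12259 + 468
12259 = 26*468 + 91
468 = 5*91 + 13
91 = 7*13 + 0
The gcd is 13, not 1, hence no inverse exists.

no inverse exists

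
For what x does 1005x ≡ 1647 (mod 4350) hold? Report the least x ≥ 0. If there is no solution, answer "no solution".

no solution

gcd(1005, 4350):
4350 = 4×1005 + 330
1005 = 3×330 + 15
330 = 22×15 + 0
gcd = 15, but 15 ∤ 1647, so the congruence has no solution.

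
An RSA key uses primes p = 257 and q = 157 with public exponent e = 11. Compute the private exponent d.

32675

φ(n) = (p−1)(q−1) = 256·156 = 39936.
Need d with 11·d ≡ 1 (mod 39936). Apply the extended Euclidean algorithm:
39936 = 3630×11 + 6
11 = 1×6 + 5
6 = 1×5 + 1
5 = 5×1 + 0
Back-substitute:
1 = 6 − 5
1 = −11 + 2·6
1 = 2·39936 − 7261·11
So 11·(-7261) ≡ 1 (mod 39936), hence d ≡ -7261 ≡ 32675 (mod 39936).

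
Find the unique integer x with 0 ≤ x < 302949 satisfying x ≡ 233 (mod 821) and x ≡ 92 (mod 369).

Write x = 233 + 821·k. Then 821·k ≡ 92 − 233 ≡ 228 (mod 369).
Need 821⁻¹ mod 369. Extended Euclid on (369, 83):
369 = 4*83 + 37
83 = 2*37 + 9
37 = 4*9 + 1
9 = 9*1 + 0
Back-substitute:
1 = 37 − 4·9
1 = −4·83 + 9·37
1 = 9·369 − 40·83
821⁻¹ ≡ 329 (mod 369), so k ≡ 329·228 ≡ 105 (mod 369).
x = 233 + 821·105 = 86438.

86438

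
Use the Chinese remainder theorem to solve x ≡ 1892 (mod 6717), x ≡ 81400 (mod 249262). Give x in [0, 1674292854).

1542265394

Write x = 1892 + 6717·k. Then 6717·k ≡ 81400 − 1892 ≡ 79508 (mod 249262).
Need 6717⁻¹ mod 249262. Extended Euclid on (249262, 6717):
249262 = 37·6717 + 733
6717 = 9·733 + 120
733 = 6·120 + 13
120 = 9·13 + 3
13 = 4·3 + 1
3 = 3·1 + 0
Back-substitute:
1 = 13 − 4·3
1 = −4·120 + 37·13
1 = 37·733 − 226·120
1 = −226·6717 + 2071·733
1 = 2071·249262 − 76853·6717
6717⁻¹ ≡ 172409 (mod 249262), so k ≡ 172409·79508 ≡ 229606 (mod 249262).
x = 1892 + 6717·229606 = 1542265394.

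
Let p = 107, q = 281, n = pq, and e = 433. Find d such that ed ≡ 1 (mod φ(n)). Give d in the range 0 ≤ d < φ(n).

φ(n) = (p−1)(q−1) = 106·280 = 29680.
Need d with 433·d ≡ 1 (mod 29680). Apply the extended Euclidean algorithm:
29680 = 68*433 + 236
433 = 1*236 + 197
236 = 1*197 + 39
197 = 5*39 + 2
39 = 19*2 + 1
2 = 2*1 + 0
Back-substitute:
1 = 39 − 19·2
1 = −19·197 + 96·39
1 = 96·236 − 115·197
1 = −115·433 + 211·236
1 = 211·29680 − 14463·433
So 433·(-14463) ≡ 1 (mod 29680), hence d ≡ -14463 ≡ 15217 (mod 29680).

15217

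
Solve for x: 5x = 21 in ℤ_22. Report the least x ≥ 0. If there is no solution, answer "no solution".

First find gcd(5, 22):
22 = 4·5 + 2
5 = 2·2 + 1
2 = 2·1 + 0
gcd = 1, so a unique solution mod 22 exists.
Back-substitute for the Bézout coefficients:
1 = 5 − 2·2
1 = −2·22 + 9·5
So 5·(9) ≡ 1 (mod 22), giving 5⁻¹ ≡ 9.
x ≡ 5⁻¹·21 ≡ 9·21 ≡ 13 (mod 22).

13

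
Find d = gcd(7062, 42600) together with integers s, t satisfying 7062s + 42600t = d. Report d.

Euclidean algorithm:
42600 = 6*7062 + 228
7062 = 30*228 + 222
228 = 1*222 + 6
222 = 37*6 + 0
gcd(7062, 42600) = 6.
Back-substituting:
6 = 228 − 222
6 = −7062 + 31·228
6 = 31·42600 − 187·7062
So 6 = (31)·42600 + (-187)·7062.

6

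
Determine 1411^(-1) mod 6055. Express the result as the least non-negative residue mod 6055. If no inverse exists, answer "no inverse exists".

1871

gcd(6055, 1411) by repeated division:
6055 = 4·1411 + 411
1411 = 3·411 + 178
411 = 2·178 + 55
178 = 3·55 + 13
55 = 4·13 + 3
13 = 4·3 + 1
3 = 3·1 + 0
Since gcd(1411, 6055) = 1, back-substitute to write 1 as a combination:
1 = 13 − 4·3
1 = −4·55 + 17·13
1 = 17·178 − 55·55
1 = −55·411 + 127·178
1 = 127·1411 − 436·411
1 = −436·6055 + 1871·1411
So 1411·1871 ≡ 1 (mod 6055).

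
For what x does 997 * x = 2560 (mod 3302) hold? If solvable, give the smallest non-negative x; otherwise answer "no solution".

First find gcd(997, 3302):
3302 = 3×997 + 311
997 = 3×311 + 64
311 = 4×64 + 55
64 = 1×55 + 9
55 = 6×9 + 1
9 = 9×1 + 0
gcd = 1, so a unique solution mod 3302 exists.
Back-substitute for the Bézout coefficients:
1 = 55 − 6·9
1 = −6·64 + 7·55
1 = 7·311 − 34·64
1 = −34·997 + 109·311
1 = 109·3302 − 361·997
So 997·(-361) ≡ 1 (mod 3302), giving 997⁻¹ ≡ 2941.
x ≡ 997⁻¹·2560 ≡ 2941·2560 ≡ 400 (mod 3302).

400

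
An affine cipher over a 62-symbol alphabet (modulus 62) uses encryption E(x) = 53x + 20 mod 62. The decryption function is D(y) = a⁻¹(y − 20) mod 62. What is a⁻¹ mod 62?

Apply the Euclidean algorithm to 62 and 53:
62 = 1*53 + 9
53 = 5*9 + 8
9 = 1*8 + 1
8 = 8*1 + 0
The gcd is 1. Working backward:
1 = 9 − 8
1 = −53 + 6·9
1 = 6·62 − 7·53
Thus 53·(-7) ≡ 1 (mod 62); reducing, -7 mod 62 = 55.

55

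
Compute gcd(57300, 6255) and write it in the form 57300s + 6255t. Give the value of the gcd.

Apply Euclid's algorithm to 57300 and 6255:
57300 = 9*6255 + 1005
6255 = 6*1005 + 225
1005 = 4*225 + 105
225 = 2*105 + 15
105 = 7*15 + 0
gcd(57300, 6255) = 15.
Express as a combination:
15 = 225 − 2·105
15 = −2·1005 + 9·225
15 = 9·6255 − 56·1005
15 = −56·57300 + 513·6255
So 15 = (-56)·57300 + (513)·6255.

15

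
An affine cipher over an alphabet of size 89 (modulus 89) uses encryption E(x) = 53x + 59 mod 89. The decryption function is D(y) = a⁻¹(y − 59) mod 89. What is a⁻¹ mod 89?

42

Apply the Euclidean algorithm to 89 and 53:
89 = 1×53 + 36
53 = 1×36 + 17
36 = 2×17 + 2
17 = 8×2 + 1
2 = 2×1 + 0
gcd = 1, so the inverse exists. Back-substitute:
1 = 17 − 8·2
1 = −8·36 + 17·17
1 = 17·53 − 25·36
1 = −25·89 + 42·53
So 53·42 ≡ 1 (mod 89).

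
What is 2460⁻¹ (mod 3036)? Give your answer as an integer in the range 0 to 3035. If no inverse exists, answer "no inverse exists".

Euclidean algorithm on 3036, 2460:
3036 = 1×2460 + 576
2460 = 4×576 + 156
576 = 3×156 + 108
156 = 1×108 + 48
108 = 2×48 + 12
48 = 4×12 + 0
Since gcd = 12 > 1, 2460 is not a unit mod 3036.

no inverse exists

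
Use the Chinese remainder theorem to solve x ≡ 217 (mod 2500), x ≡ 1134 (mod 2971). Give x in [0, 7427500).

Write x = 217 + 2500·k. Then 2500·k ≡ 1134 − 217 ≡ 917 (mod 2971).
Need 2500⁻¹ mod 2971. Extended Euclid on (2971, 2500):
2971 = 1*2500 + 471
2500 = 5*471 + 145
471 = 3*145 + 36
145 = 4*36 + 1
36 = 36*1 + 0
Back-substitute:
1 = 145 − 4·36
1 = −4·471 + 13·145
1 = 13·2500 − 69·471
1 = −69·2971 + 82·2500
2500⁻¹ ≡ 82 (mod 2971), so k ≡ 82·917 ≡ 919 (mod 2971).
x = 217 + 2500·919 = 2297717.

2297717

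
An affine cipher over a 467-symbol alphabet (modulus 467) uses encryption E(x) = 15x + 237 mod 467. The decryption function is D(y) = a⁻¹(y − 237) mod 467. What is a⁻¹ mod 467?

218

Extended Euclidean algorithm:
467 = 31×15 + 2
15 = 7×2 + 1
2 = 2×1 + 0
Since gcd(15, 467) = 1, back-substitute to write 1 as a combination:
1 = 15 − 7·2
1 = −7·467 + 218·15
So 15·218 ≡ 1 (mod 467).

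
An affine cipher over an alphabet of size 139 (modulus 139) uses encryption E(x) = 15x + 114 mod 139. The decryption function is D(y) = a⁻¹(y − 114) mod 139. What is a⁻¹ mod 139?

102

Extended Euclidean algorithm:
139 = 9×15 + 4
15 = 3×4 + 3
4 = 1×3 + 1
3 = 3×1 + 0
Since gcd(15, 139) = 1, back-substitute to write 1 as a combination:
1 = 4 − 3
1 = −15 + 4·4
1 = 4·139 − 37·15
So 15·(-37) ≡ 1 (mod 139), and -37 ≡ 102 (mod 139).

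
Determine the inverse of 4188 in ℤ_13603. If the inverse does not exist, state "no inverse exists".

7227

Apply the Euclidean algorithm to 13603 and 4188:
13603 = 3·4188 + 1039
4188 = 4·1039 + 32
1039 = 32·32 + 15
32 = 2·15 + 2
15 = 7·2 + 1
2 = 2·1 + 0
gcd = 1, so the inverse exists. Back-substitute:
1 = 15 − 7·2
1 = −7·32 + 15·15
1 = 15·1039 − 487·32
1 = −487·4188 + 1963·1039
1 = 1963·13603 − 6376·4188
Hence 4188⁻¹ ≡ -6376 ≡ 7227 (mod 13603).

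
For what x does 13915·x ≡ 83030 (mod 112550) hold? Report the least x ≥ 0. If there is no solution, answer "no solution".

First find gcd(13915, 112550):
112550 = 8*13915 + 1230
13915 = 11*1230 + 385
1230 = 3*385 + 75
385 = 5*75 + 10
75 = 7*10 + 5
10 = 2*5 + 0
gcd = 5 and 5 | 83030, so solutions exist. Divide through by 5: 2783x ≡ 16606 (mod 22510).
Now find 2783⁻¹ mod 22510:
22510 = 8·2783 + 246
2783 = 11·246 + 77
246 = 3·77 + 15
77 = 5·15 + 2
15 = 7·2 + 1
2 = 2·1 + 0
Back-substitute:
1 = 15 − 7·2
1 = −7·77 + 36·15
1 = 36·246 − 115·77
1 = −115·2783 + 1301·246
1 = 1301·22510 − 10523·2783
So 2783·(-10523) ≡ 1 (mod 22510), i.e. 2783⁻¹ ≡ 11987.
Then x ≡ 11987·16606 ≡ 192 (mod 22510); the smallest non-negative solution is x = 192.

192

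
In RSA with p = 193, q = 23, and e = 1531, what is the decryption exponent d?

φ(n) = (p−1)(q−1) = 192·22 = 4224.
Need d with 1531·d ≡ 1 (mod 4224). Apply the extended Euclidean algorithm:
4224 = 2×1531 + 1162
1531 = 1×1162 + 369
1162 = 3×369 + 55
369 = 6×55 + 39
55 = 1×39 + 16
39 = 2×16 + 7
16 = 2×7 + 2
7 = 3×2 + 1
2 = 2×1 + 0
Back-substitute:
1 = 7 − 3·2
1 = −3·16 + 7·7
1 = 7·39 − 17·16
1 = −17·55 + 24·39
1 = 24·369 − 161·55
1 = −161·1162 + 507·369
1 = 507·1531 − 668·1162
1 = −668·4224 + 1843·1531
So 1531·1843 ≡ 1 (mod 4224), hence d = 1843.

1843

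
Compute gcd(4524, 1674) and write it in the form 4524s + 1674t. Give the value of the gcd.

6

Apply Euclid's algorithm to 4524 and 1674:
4524 = 2·1674 + 1176
1674 = 1·1176 + 498
1176 = 2·498 + 180
498 = 2·180 + 138
180 = 1·138 + 42
138 = 3·42 + 12
42 = 3·12 + 6
12 = 2·6 + 0
gcd(4524, 1674) = 6.
Working backward:
6 = 42 − 3·12
6 = −3·138 + 10·42
6 = 10·180 − 13·138
6 = −13·498 + 36·180
6 = 36·1176 − 85·498
6 = −85·1674 + 121·1176
6 = 121·4524 − 327·1674
So 6 = (121)·4524 + (-327)·1674.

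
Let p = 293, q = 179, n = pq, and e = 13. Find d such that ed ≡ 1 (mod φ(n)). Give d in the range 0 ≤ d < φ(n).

φ(n) = (p−1)(q−1) = 292·178 = 51976.
Need d with 13·d ≡ 1 (mod 51976). Apply the extended Euclidean algorithm:
51976 = 3998*13 + 2
13 = 6*2 + 1
2 = 2*1 + 0
Back-substitute:
1 = 13 − 6·2
1 = −6·51976 + 23989·13
So 13·23989 ≡ 1 (mod 51976), hence d = 23989.

23989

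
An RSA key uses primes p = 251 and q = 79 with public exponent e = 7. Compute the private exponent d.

11143

φ(n) = (p−1)(q−1) = 250·78 = 19500.
Need d with 7·d ≡ 1 (mod 19500). Apply the extended Euclidean algorithm:
19500 = 2785×7 + 5
7 = 1×5 + 2
5 = 2×2 + 1
2 = 2×1 + 0
Back-substitute:
1 = 5 − 2·2
1 = −2·7 + 3·5
1 = 3·19500 − 8357·7
So 7·(-8357) ≡ 1 (mod 19500), hence d ≡ -8357 ≡ 11143 (mod 19500).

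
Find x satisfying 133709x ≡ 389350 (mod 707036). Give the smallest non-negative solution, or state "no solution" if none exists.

676438

First find gcd(133709, 707036):
707036 = 5×133709 + 38491
133709 = 3×38491 + 18236
38491 = 2×18236 + 2019
18236 = 9×2019 + 65
2019 = 31×65 + 4
65 = 16×4 + 1
4 = 4×1 + 0
gcd = 1, so a unique solution mod 707036 exists.
Back-substitute for the Bézout coefficients:
1 = 65 − 16·4
1 = −16·2019 + 497·65
1 = 497·18236 − 4489·2019
1 = −4489·38491 + 9475·18236
1 = 9475·133709 − 32914·38491
1 = −32914·707036 + 174045·133709
So 133709·(174045) ≡ 1 (mod 707036), giving 133709⁻¹ ≡ 174045.
x ≡ 133709⁻¹·389350 ≡ 174045·389350 ≡ 676438 (mod 707036).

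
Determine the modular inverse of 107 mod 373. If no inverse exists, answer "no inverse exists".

251

gcd(373, 107) by repeated division:
373 = 3*107 + 52
107 = 2*52 + 3
52 = 17*3 + 1
3 = 3*1 + 0
Since gcd(107, 373) = 1, back-substitute to write 1 as a combination:
1 = 52 − 17·3
1 = −17·107 + 35·52
1 = 35·373 − 122·107
Thus 107·(-122) ≡ 1 (mod 373); reducing, -122 mod 373 = 251.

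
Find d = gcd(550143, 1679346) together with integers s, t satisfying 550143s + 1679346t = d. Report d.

9

Repeated division:
1679346 = 3·550143 + 28917
550143 = 19·28917 + 720
28917 = 40·720 + 117
720 = 6·117 + 18
117 = 6·18 + 9
18 = 2·9 + 0
gcd(550143, 1679346) = 9.
Back-substituting:
9 = 117 − 6·18
9 = −6·720 + 37·117
9 = 37·28917 − 1486·720
9 = −1486·550143 + 28271·28917
9 = 28271·1679346 − 86299·550143
So 9 = (28271)·1679346 + (-86299)·550143.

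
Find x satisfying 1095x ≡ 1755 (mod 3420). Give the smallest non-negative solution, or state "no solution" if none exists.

189

First find gcd(1095, 3420):
3420 = 3×1095 + 135
1095 = 8×135 + 15
135 = 9×15 + 0
gcd = 15 and 15 | 1755, so solutions exist. Divide through by 15: 73x ≡ 117 (mod 228).
Now find 73⁻¹ mod 228:
228 = 3·73 + 9
73 = 8·9 + 1
9 = 9·1 + 0
Back-substitute:
1 = 73 − 8·9
1 = −8·228 + 25·73
So 73⁻¹ ≡ 25 (mod 228).
Then x ≡ 25·117 ≡ 189 (mod 228); the smallest non-negative solution is x = 189.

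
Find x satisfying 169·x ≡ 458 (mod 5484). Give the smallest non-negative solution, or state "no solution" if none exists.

1106

First find gcd(169, 5484):
5484 = 32*169 + 76
169 = 2*76 + 17
76 = 4*17 + 8
17 = 2*8 + 1
8 = 8*1 + 0
gcd = 1, so a unique solution mod 5484 exists.
Back-substitute for the Bézout coefficients:
1 = 17 − 2·8
1 = −2·76 + 9·17
1 = 9·169 − 20·76
1 = −20·5484 + 649·169
So 169·(649) ≡ 1 (mod 5484), giving 169⁻¹ ≡ 649.
x ≡ 169⁻¹·458 ≡ 649·458 ≡ 1106 (mod 5484).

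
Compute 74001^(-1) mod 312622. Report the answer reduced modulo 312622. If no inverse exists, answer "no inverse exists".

Apply the Euclidean algorithm to 312622 and 74001:
312622 = 4×74001 + 16618
74001 = 4×16618 + 7529
16618 = 2×7529 + 1560
7529 = 4×1560 + 1289
1560 = 1×1289 + 271
1289 = 4×271 + 205
271 = 1×205 + 66
205 = 3×66 + 7
66 = 9×7 + 3
7 = 2×3 + 1
3 = 3×1 + 0
gcd = 1, so the inverse exists. Back-substitute:
1 = 7 − 2·3
1 = −2·66 + 19·7
1 = 19·205 − 59·66
1 = −59·271 + 78·205
1 = 78·1289 − 371·271
1 = −371·1560 + 449·1289
1 = 449·7529 − 2167·1560
1 = −2167·16618 + 4783·7529
1 = 4783·74001 − 21299·16618
1 = −21299·312622 + 89979·74001
So 74001·89979 ≡ 1 (mod 312622).

89979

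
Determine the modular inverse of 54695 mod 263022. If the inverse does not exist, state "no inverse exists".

Extended Euclidean algorithm:
263022 = 4*54695 + 44242
54695 = 1*44242 + 10453
44242 = 4*10453 + 2430
10453 = 4*2430 + 733
2430 = 3*733 + 231
733 = 3*231 + 40
231 = 5*40 + 31
40 = 1*31 + 9
31 = 3*9 + 4
9 = 2*4 + 1
4 = 4*1 + 0
Since gcd(54695, 263022) = 1, back-substitute to write 1 as a combination:
1 = 9 − 2·4
1 = −2·31 + 7·9
1 = 7·40 − 9·31
1 = −9·231 + 52·40
1 = 52·733 − 165·231
1 = −165·2430 + 547·733
1 = 547·10453 − 2353·2430
1 = −2353·44242 + 9959·10453
1 = 9959·54695 − 12312·44242
1 = −12312·263022 + 59207·54695
So 54695·59207 ≡ 1 (mod 263022).

59207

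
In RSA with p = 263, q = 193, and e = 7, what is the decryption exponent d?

φ(n) = (p−1)(q−1) = 262·192 = 50304.
Need d with 7·d ≡ 1 (mod 50304). Apply the extended Euclidean algorithm:
50304 = 7186*7 + 2
7 = 3*2 + 1
2 = 2*1 + 0
Back-substitute:
1 = 7 − 3·2
1 = −3·50304 + 21559·7
So 7·21559 ≡ 1 (mod 50304), hence d = 21559.

21559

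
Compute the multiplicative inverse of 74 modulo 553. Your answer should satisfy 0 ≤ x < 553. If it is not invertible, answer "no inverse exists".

142

Run Euclid on (553, 74):
553 = 7·74 + 35
74 = 2·35 + 4
35 = 8·4 + 3
4 = 1·3 + 1
3 = 3·1 + 0
Since gcd(74, 553) = 1, back-substitute to write 1 as a combination:
1 = 4 − 3
1 = −35 + 9·4
1 = 9·74 − 19·35
1 = −19·553 + 142·74
So 74·142 ≡ 1 (mod 553).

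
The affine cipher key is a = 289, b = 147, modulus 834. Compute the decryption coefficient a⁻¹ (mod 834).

Apply the Euclidean algorithm to 834 and 289:
834 = 2×289 + 256
289 = 1×256 + 33
256 = 7×33 + 25
33 = 1×25 + 8
25 = 3×8 + 1
8 = 8×1 + 0
The gcd is 1. Working backward:
1 = 25 − 3·8
1 = −3·33 + 4·25
1 = 4·256 − 31·33
1 = −31·289 + 35·256
1 = 35·834 − 101·289
So 289·(-101) ≡ 1 (mod 834), and -101 ≡ 733 (mod 834).

733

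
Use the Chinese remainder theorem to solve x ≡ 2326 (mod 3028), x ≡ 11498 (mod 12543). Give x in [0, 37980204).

713906

Write x = 2326 + 3028·k. Then 3028·k ≡ 11498 − 2326 ≡ 9172 (mod 12543).
Need 3028⁻¹ mod 12543. Extended Euclid on (12543, 3028):
12543 = 4·3028 + 431
3028 = 7·431 + 11
431 = 39·11 + 2
11 = 5·2 + 1
2 = 2·1 + 0
Back-substitute:
1 = 11 − 5·2
1 = −5·431 + 196·11
1 = 196·3028 − 1377·431
1 = −1377·12543 + 5704·3028
3028⁻¹ ≡ 5704 (mod 12543), so k ≡ 5704·9172 ≡ 235 (mod 12543).
x = 2326 + 3028·235 = 713906.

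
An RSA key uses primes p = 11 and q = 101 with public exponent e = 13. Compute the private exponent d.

77

φ(n) = (p−1)(q−1) = 10·100 = 1000.
Need d with 13·d ≡ 1 (mod 1000). Apply the extended Euclidean algorithm:
1000 = 76×13 + 12
13 = 1×12 + 1
12 = 12×1 + 0
Back-substitute:
1 = 13 − 12
1 = −1000 + 77·13
So 13·77 ≡ 1 (mod 1000), hence d = 77.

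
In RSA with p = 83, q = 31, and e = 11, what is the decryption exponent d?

φ(n) = (p−1)(q−1) = 82·30 = 2460.
Need d with 11·d ≡ 1 (mod 2460). Apply the extended Euclidean algorithm:
2460 = 223×11 + 7
11 = 1×7 + 4
7 = 1×4 + 3
4 = 1×3 + 1
3 = 3×1 + 0
Back-substitute:
1 = 4 − 3
1 = −7 + 2·4
1 = 2·11 − 3·7
1 = −3·2460 + 671·11
So 11·671 ≡ 1 (mod 2460), hence d = 671.

671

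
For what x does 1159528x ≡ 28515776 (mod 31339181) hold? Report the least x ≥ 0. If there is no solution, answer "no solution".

30718221

First find gcd(1159528, 31339181):
31339181 = 27*1159528 + 31925
1159528 = 36*31925 + 10228
31925 = 3*10228 + 1241
10228 = 8*1241 + 300
1241 = 4*300 + 41
300 = 7*41 + 13
41 = 3*13 + 2
13 = 6*2 + 1
2 = 2*1 + 0
gcd = 1, so a unique solution mod 31339181 exists.
Back-substitute for the Bézout coefficients:
1 = 13 − 6·2
1 = −6·41 + 19·13
1 = 19·300 − 139·41
1 = −139·1241 + 575·300
1 = 575·10228 − 4739·1241
1 = −4739·31925 + 14792·10228
1 = 14792·1159528 − 537251·31925
1 = −537251·31339181 + 14520569·1159528
So 1159528·(14520569) ≡ 1 (mod 31339181), giving 1159528⁻¹ ≡ 14520569.
x ≡ 1159528⁻¹·28515776 ≡ 14520569·28515776 ≡ 30718221 (mod 31339181).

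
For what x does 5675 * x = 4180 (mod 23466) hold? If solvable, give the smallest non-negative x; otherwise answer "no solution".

11558

First find gcd(5675, 23466):
23466 = 4*5675 + 766
5675 = 7*766 + 313
766 = 2*313 + 140
313 = 2*140 + 33
140 = 4*33 + 8
33 = 4*8 + 1
8 = 8*1 + 0
gcd = 1, so a unique solution mod 23466 exists.
Back-substitute for the Bézout coefficients:
1 = 33 − 4·8
1 = −4·140 + 17·33
1 = 17·313 − 38·140
1 = −38·766 + 93·313
1 = 93·5675 − 689·766
1 = −689·23466 + 2849·5675
So 5675·(2849) ≡ 1 (mod 23466), giving 5675⁻¹ ≡ 2849.
x ≡ 5675⁻¹·4180 ≡ 2849·4180 ≡ 11558 (mod 23466).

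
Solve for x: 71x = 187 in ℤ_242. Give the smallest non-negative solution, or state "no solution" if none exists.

231

First find gcd(71, 242):
242 = 3·71 + 29
71 = 2·29 + 13
29 = 2·13 + 3
13 = 4·3 + 1
3 = 3·1 + 0
gcd = 1, so a unique solution mod 242 exists.
Back-substitute for the Bézout coefficients:
1 = 13 − 4·3
1 = −4·29 + 9·13
1 = 9·71 − 22·29
1 = −22·242 + 75·71
So 71·(75) ≡ 1 (mod 242), giving 71⁻¹ ≡ 75.
x ≡ 71⁻¹·187 ≡ 75·187 ≡ 231 (mod 242).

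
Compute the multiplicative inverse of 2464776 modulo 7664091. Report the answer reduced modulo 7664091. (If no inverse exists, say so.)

Compute gcd(2464776, 7664091):
7664091 = 3·2464776 + 269763
2464776 = 9·269763 + 36909
269763 = 7·36909 + 11400
36909 = 3·11400 + 2709
11400 = 4·2709 + 564
2709 = 4·564 + 453
564 = 1·453 + 111
453 = 4·111 + 9
111 = 12·9 + 3
9 = 3·3 + 0
Since gcd = 3 > 1, 2464776 is not a unit mod 7664091.

no inverse exists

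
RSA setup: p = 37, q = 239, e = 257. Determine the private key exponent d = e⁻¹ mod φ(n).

6401

φ(n) = (p−1)(q−1) = 36·238 = 8568.
Need d with 257·d ≡ 1 (mod 8568). Apply the extended Euclidean algorithm:
8568 = 33·257 + 87
257 = 2·87 + 83
87 = 1·83 + 4
83 = 20·4 + 3
4 = 1·3 + 1
3 = 3·1 + 0
Back-substitute:
1 = 4 − 3
1 = −83 + 21·4
1 = 21·87 − 22·83
1 = −22·257 + 65·87
1 = 65·8568 − 2167·257
So 257·(-2167) ≡ 1 (mod 8568), hence d ≡ -2167 ≡ 6401 (mod 8568).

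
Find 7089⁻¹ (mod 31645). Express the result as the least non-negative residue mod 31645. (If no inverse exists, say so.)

gcd(31645, 7089) by repeated division:
31645 = 4×7089 + 3289
7089 = 2×3289 + 511
3289 = 6×511 + 223
511 = 2×223 + 65
223 = 3×65 + 28
65 = 2×28 + 9
28 = 3×9 + 1
9 = 9×1 + 0
gcd = 1, so the inverse exists. Back-substitute:
1 = 28 − 3·9
1 = −3·65 + 7·28
1 = 7·223 − 24·65
1 = −24·511 + 55·223
1 = 55·3289 − 354·511
1 = −354·7089 + 763·3289
1 = 763·31645 − 3406·7089
Thus 7089·(-3406) ≡ 1 (mod 31645); reducing, -3406 mod 31645 = 28239.

28239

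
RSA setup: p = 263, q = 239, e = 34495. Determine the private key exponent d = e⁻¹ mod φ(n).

27719

φ(n) = (p−1)(q−1) = 262·238 = 62356.
Need d with 34495·d ≡ 1 (mod 62356). Apply the extended Euclidean algorithm:
62356 = 1×34495 + 27861
34495 = 1×27861 + 6634
27861 = 4×6634 + 1325
6634 = 5×1325 + 9
1325 = 147×9 + 2
9 = 4×2 + 1
2 = 2×1 + 0
Back-substitute:
1 = 9 − 4·2
1 = −4·1325 + 589·9
1 = 589·6634 − 2949·1325
1 = −2949·27861 + 12385·6634
1 = 12385·34495 − 15334·27861
1 = −15334·62356 + 27719·34495
So 34495·27719 ≡ 1 (mod 62356), hence d = 27719.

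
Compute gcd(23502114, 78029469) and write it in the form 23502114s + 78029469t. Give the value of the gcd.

Apply Euclid's algorithm to 78029469 and 23502114:
78029469 = 3*23502114 + 7523127
23502114 = 3*7523127 + 932733
7523127 = 8*932733 + 61263
932733 = 15*61263 + 13788
61263 = 4*13788 + 6111
13788 = 2*6111 + 1566
6111 = 3*1566 + 1413
1566 = 1*1413 + 153
1413 = 9*153 + 36
153 = 4*36 + 9
36 = 4*9 + 0
gcd(23502114, 78029469) = 9.
Express as a combination:
9 = 153 − 4·36
9 = −4·1413 + 37·153
9 = 37·1566 − 41·1413
9 = −41·6111 + 160·1566
9 = 160·13788 − 361·6111
9 = −361·61263 + 1604·13788
9 = 1604·932733 − 24421·61263
9 = −24421·7523127 + 196972·932733
9 = 196972·23502114 − 615337·7523127
9 = −615337·78029469 + 2042983·23502114
So 9 = (-615337)·78029469 + (2042983)·23502114.

9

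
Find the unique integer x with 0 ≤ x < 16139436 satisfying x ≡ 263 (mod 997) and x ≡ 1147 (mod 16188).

8694103

Write x = 263 + 997·k. Then 997·k ≡ 1147 − 263 ≡ 884 (mod 16188).
Need 997⁻¹ mod 16188. Extended Euclid on (16188, 997):
16188 = 16*997 + 236
997 = 4*236 + 53
236 = 4*53 + 24
53 = 2*24 + 5
24 = 4*5 + 4
5 = 1*4 + 1
4 = 4*1 + 0
Back-substitute:
1 = 5 − 4
1 = −24 + 5·5
1 = 5·53 − 11·24
1 = −11·236 + 49·53
1 = 49·997 − 207·236
1 = −207·16188 + 3361·997
997⁻¹ ≡ 3361 (mod 16188), so k ≡ 3361·884 ≡ 8720 (mod 16188).
x = 263 + 997·8720 = 8694103.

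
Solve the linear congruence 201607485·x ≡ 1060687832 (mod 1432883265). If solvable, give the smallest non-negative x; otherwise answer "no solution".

no solution

gcd(201607485, 1432883265):
1432883265 = 7×201607485 + 21630870
201607485 = 9×21630870 + 6929655
21630870 = 3×6929655 + 841905
6929655 = 8×841905 + 194415
841905 = 4×194415 + 64245
194415 = 3×64245 + 1680
64245 = 38×1680 + 405
1680 = 4×405 + 60
405 = 6×60 + 45
60 = 1×45 + 15
45 = 3×15 + 0
gcd = 15, but 15 ∤ 1060687832, so the congruence has no solution.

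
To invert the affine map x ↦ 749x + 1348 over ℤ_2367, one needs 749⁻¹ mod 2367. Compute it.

Run Euclid on (2367, 749):
2367 = 3*749 + 120
749 = 6*120 + 29
120 = 4*29 + 4
29 = 7*4 + 1
4 = 4*1 + 0
The gcd is 1. Working backward:
1 = 29 − 7·4
1 = −7·120 + 29·29
1 = 29·749 − 181·120
1 = −181·2367 + 572·749
So 749·572 ≡ 1 (mod 2367).

572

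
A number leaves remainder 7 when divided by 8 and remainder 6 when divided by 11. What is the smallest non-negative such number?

Write x = 7 + 8·k. Then 8·k ≡ 6 − 7 ≡ 10 (mod 11).
Need 8⁻¹ mod 11. Extended Euclid on (11, 8):
11 = 1*8 + 3
8 = 2*3 + 2
3 = 1*2 + 1
2 = 2*1 + 0
Back-substitute:
1 = 3 − 2
1 = −8 + 3·3
1 = 3·11 − 4·8
8⁻¹ ≡ 7 (mod 11), so k ≡ 7·10 ≡ 4 (mod 11).
x = 7 + 8·4 = 39.

39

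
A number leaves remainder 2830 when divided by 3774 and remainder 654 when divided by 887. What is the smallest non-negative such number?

1418080

Write x = 2830 + 3774·k. Then 3774·k ≡ 654 − 2830 ≡ 485 (mod 887).
Need 3774⁻¹ mod 887. Extended Euclid on (887, 226):
887 = 3·226 + 209
226 = 1·209 + 17
209 = 12·17 + 5
17 = 3·5 + 2
5 = 2·2 + 1
2 = 2·1 + 0
Back-substitute:
1 = 5 − 2·2
1 = −2·17 + 7·5
1 = 7·209 − 86·17
1 = −86·226 + 93·209
1 = 93·887 − 365·226
3774⁻¹ ≡ 522 (mod 887), so k ≡ 522·485 ≡ 375 (mod 887).
x = 2830 + 3774·375 = 1418080.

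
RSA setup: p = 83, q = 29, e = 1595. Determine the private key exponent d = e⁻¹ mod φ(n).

φ(n) = (p−1)(q−1) = 82·28 = 2296.
Need d with 1595·d ≡ 1 (mod 2296). Apply the extended Euclidean algorithm:
2296 = 1×1595 + 701
1595 = 2×701 + 193
701 = 3×193 + 122
193 = 1×122 + 71
122 = 1×71 + 51
71 = 1×51 + 20
51 = 2×20 + 11
20 = 1×11 + 9
11 = 1×9 + 2
9 = 4×2 + 1
2 = 2×1 + 0
Back-substitute:
1 = 9 − 4·2
1 = −4·11 + 5·9
1 = 5·20 − 9·11
1 = −9·51 + 23·20
1 = 23·71 − 32·51
1 = −32·122 + 55·71
1 = 55·193 − 87·122
1 = −87·701 + 316·193
1 = 316·1595 − 719·701
1 = −719·2296 + 1035·1595
So 1595·1035 ≡ 1 (mod 2296), hence d = 1035.

1035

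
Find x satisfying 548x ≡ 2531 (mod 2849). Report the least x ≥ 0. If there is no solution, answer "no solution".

93

First find gcd(548, 2849):
2849 = 5×548 + 109
548 = 5×109 + 3
109 = 36×3 + 1
3 = 3×1 + 0
gcd = 1, so a unique solution mod 2849 exists.
Back-substitute for the Bézout coefficients:
1 = 109 − 36·3
1 = −36·548 + 181·109
1 = 181·2849 − 941·548
So 548·(-941) ≡ 1 (mod 2849), giving 548⁻¹ ≡ 1908.
x ≡ 548⁻¹·2531 ≡ 1908·2531 ≡ 93 (mod 2849).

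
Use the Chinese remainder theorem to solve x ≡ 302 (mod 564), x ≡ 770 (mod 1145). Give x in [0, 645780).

Write x = 302 + 564·k. Then 564·k ≡ 770 − 302 ≡ 468 (mod 1145).
Need 564⁻¹ mod 1145. Extended Euclid on (1145, 564):
1145 = 2*564 + 17
564 = 33*17 + 3
17 = 5*3 + 2
3 = 1*2 + 1
2 = 2*1 + 0
Back-substitute:
1 = 3 − 2
1 = −17 + 6·3
1 = 6·564 − 199·17
1 = −199·1145 + 404·564
564⁻¹ ≡ 404 (mod 1145), so k ≡ 404·468 ≡ 147 (mod 1145).
x = 302 + 564·147 = 83210.

83210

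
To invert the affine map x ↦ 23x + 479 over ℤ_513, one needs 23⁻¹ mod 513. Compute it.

Run Euclid on (513, 23):
513 = 22×23 + 7
23 = 3×7 + 2
7 = 3×2 + 1
2 = 2×1 + 0
gcd = 1, so the inverse exists. Back-substitute:
1 = 7 − 3·2
1 = −3·23 + 10·7
1 = 10·513 − 223·23
Hence 23⁻¹ ≡ -223 ≡ 290 (mod 513).

290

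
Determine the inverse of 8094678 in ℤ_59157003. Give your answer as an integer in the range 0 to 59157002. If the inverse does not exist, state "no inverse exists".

no inverse exists

Compute gcd(8094678, 59157003):
59157003 = 7×8094678 + 2494257
8094678 = 3×2494257 + 611907
2494257 = 4×611907 + 46629
611907 = 13×46629 + 5730
46629 = 8×5730 + 789
5730 = 7×789 + 207
789 = 3×207 + 168
207 = 1×168 + 39
168 = 4×39 + 12
39 = 3×12 + 3
12 = 4×3 + 0
The gcd is 3, not 1, hence no inverse exists.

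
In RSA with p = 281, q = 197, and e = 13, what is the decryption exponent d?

φ(n) = (p−1)(q−1) = 280·196 = 54880.
Need d with 13·d ≡ 1 (mod 54880). Apply the extended Euclidean algorithm:
54880 = 4221×13 + 7
13 = 1×7 + 6
7 = 1×6 + 1
6 = 6×1 + 0
Back-substitute:
1 = 7 − 6
1 = −13 + 2·7
1 = 2·54880 − 8443·13
So 13·(-8443) ≡ 1 (mod 54880), hence d ≡ -8443 ≡ 46437 (mod 54880).

46437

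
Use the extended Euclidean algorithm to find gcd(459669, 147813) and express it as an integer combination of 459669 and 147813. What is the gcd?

3

Euclidean algorithm:
459669 = 3×147813 + 16230
147813 = 9×16230 + 1743
16230 = 9×1743 + 543
1743 = 3×543 + 114
543 = 4×114 + 87
114 = 1×87 + 27
87 = 3×27 + 6
27 = 4×6 + 3
6 = 2×3 + 0
gcd(459669, 147813) = 3.
Express as a combination:
3 = 27 − 4·6
3 = −4·87 + 13·27
3 = 13·114 − 17·87
3 = −17·543 + 81·114
3 = 81·1743 − 260·543
3 = −260·16230 + 2421·1743
3 = 2421·147813 − 22049·16230
3 = −22049·459669 + 68568·147813
So 3 = (-22049)·459669 + (68568)·147813.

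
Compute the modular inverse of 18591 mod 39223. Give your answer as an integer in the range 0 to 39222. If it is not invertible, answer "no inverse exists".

Extended Euclidean algorithm:
39223 = 2×18591 + 2041
18591 = 9×2041 + 222
2041 = 9×222 + 43
222 = 5×43 + 7
43 = 6×7 + 1
7 = 7×1 + 0
Since gcd(18591, 39223) = 1, back-substitute to write 1 as a combination:
1 = 43 − 6·7
1 = −6·222 + 31·43
1 = 31·2041 − 285·222
1 = −285·18591 + 2596·2041
1 = 2596·39223 − 5477·18591
Hence 18591⁻¹ ≡ -5477 ≡ 33746 (mod 39223).

33746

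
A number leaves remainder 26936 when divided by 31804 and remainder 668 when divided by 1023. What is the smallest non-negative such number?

27314768

Write x = 26936 + 31804·k. Then 31804·k ≡ 668 − 26936 ≡ 330 (mod 1023).
Need 31804⁻¹ mod 1023. Extended Euclid on (1023, 91):
1023 = 11*91 + 22
91 = 4*22 + 3
22 = 7*3 + 1
3 = 3*1 + 0
Back-substitute:
1 = 22 − 7·3
1 = −7·91 + 29·22
1 = 29·1023 − 326·91
31804⁻¹ ≡ 697 (mod 1023), so k ≡ 697·330 ≡ 858 (mod 1023).
x = 26936 + 31804·858 = 27314768.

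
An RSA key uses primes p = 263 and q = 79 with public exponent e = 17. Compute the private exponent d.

φ(n) = (p−1)(q−1) = 262·78 = 20436.
Need d with 17·d ≡ 1 (mod 20436). Apply the extended Euclidean algorithm:
20436 = 1202·17 + 2
17 = 8·2 + 1
2 = 2·1 + 0
Back-substitute:
1 = 17 − 8·2
1 = −8·20436 + 9617·17
So 17·9617 ≡ 1 (mod 20436), hence d = 9617.

9617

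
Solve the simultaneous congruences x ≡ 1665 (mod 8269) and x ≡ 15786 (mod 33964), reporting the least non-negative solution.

Write x = 1665 + 8269·k. Then 8269·k ≡ 15786 − 1665 ≡ 14121 (mod 33964).
Need 8269⁻¹ mod 33964. Extended Euclid on (33964, 8269):
33964 = 4*8269 + 888
8269 = 9*888 + 277
888 = 3*277 + 57
277 = 4*57 + 49
57 = 1*49 + 8
49 = 6*8 + 1
8 = 8*1 + 0
Back-substitute:
1 = 49 − 6·8
1 = −6·57 + 7·49
1 = 7·277 − 34·57
1 = −34·888 + 109·277
1 = 109·8269 − 1015·888
1 = −1015·33964 + 4169·8269
8269⁻¹ ≡ 4169 (mod 33964), so k ≡ 4169·14121 ≡ 10837 (mod 33964).
x = 1665 + 8269·10837 = 89612818.

89612818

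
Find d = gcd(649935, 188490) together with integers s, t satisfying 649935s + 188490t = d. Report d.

Repeated division:
649935 = 3×188490 + 84465
188490 = 2×84465 + 19560
84465 = 4×19560 + 6225
19560 = 3×6225 + 885
6225 = 7×885 + 30
885 = 29×30 + 15
30 = 2×15 + 0
gcd(649935, 188490) = 15.
Back-substituting:
15 = 885 − 29·30
15 = −29·6225 + 204·885
15 = 204·19560 − 641·6225
15 = −641·84465 + 2768·19560
15 = 2768·188490 − 6177·84465
15 = −6177·649935 + 21299·188490
So 15 = (-6177)·649935 + (21299)·188490.

15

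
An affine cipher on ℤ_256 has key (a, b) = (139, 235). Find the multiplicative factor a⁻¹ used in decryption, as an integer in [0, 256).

35

Run Euclid on (256, 139):
256 = 1*139 + 117
139 = 1*117 + 22
117 = 5*22 + 7
22 = 3*7 + 1
7 = 7*1 + 0
Since gcd(139, 256) = 1, back-substitute to write 1 as a combination:
1 = 22 − 3·7
1 = −3·117 + 16·22
1 = 16·139 − 19·117
1 = −19·256 + 35·139
So 139·35 ≡ 1 (mod 256).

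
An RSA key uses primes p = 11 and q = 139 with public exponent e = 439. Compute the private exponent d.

679

φ(n) = (p−1)(q−1) = 10·138 = 1380.
Need d with 439·d ≡ 1 (mod 1380). Apply the extended Euclidean algorithm:
1380 = 3·439 + 63
439 = 6·63 + 61
63 = 1·61 + 2
61 = 30·2 + 1
2 = 2·1 + 0
Back-substitute:
1 = 61 − 30·2
1 = −30·63 + 31·61
1 = 31·439 − 216·63
1 = −216·1380 + 679·439
So 439·679 ≡ 1 (mod 1380), hence d = 679.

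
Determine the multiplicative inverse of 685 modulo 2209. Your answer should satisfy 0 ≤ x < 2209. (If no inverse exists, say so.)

Extended Euclidean algorithm:
2209 = 3·685 + 154
685 = 4·154 + 69
154 = 2·69 + 16
69 = 4·16 + 5
16 = 3·5 + 1
5 = 5·1 + 0
gcd = 1, so the inverse exists. Back-substitute:
1 = 16 − 3·5
1 = −3·69 + 13·16
1 = 13·154 − 29·69
1 = −29·685 + 129·154
1 = 129·2209 − 416·685
Thus 685·(-416) ≡ 1 (mod 2209); reducing, -416 mod 2209 = 1793.

1793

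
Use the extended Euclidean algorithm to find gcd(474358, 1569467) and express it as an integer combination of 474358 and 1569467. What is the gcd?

1

Euclidean algorithm:
1569467 = 3·474358 + 146393
474358 = 3·146393 + 35179
146393 = 4·35179 + 5677
35179 = 6·5677 + 1117
5677 = 5·1117 + 92
1117 = 12·92 + 13
92 = 7·13 + 1
13 = 13·1 + 0
gcd(474358, 1569467) = 1.
Working backward:
1 = 92 − 7·13
1 = −7·1117 + 85·92
1 = 85·5677 − 432·1117
1 = −432·35179 + 2677·5677
1 = 2677·146393 − 11140·35179
1 = −11140·474358 + 36097·146393
1 = 36097·1569467 − 119431·474358
So 1 = (36097)·1569467 + (-119431)·474358.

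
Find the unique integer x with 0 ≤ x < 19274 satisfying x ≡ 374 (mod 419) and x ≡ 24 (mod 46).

9592

Write x = 374 + 419·k. Then 419·k ≡ 24 − 374 ≡ 18 (mod 46).
Need 419⁻¹ mod 46. Extended Euclid on (46, 5):
46 = 9*5 + 1
5 = 5*1 + 0
Back-substitute:
1 = 46 − 9·5
419⁻¹ ≡ 37 (mod 46), so k ≡ 37·18 ≡ 22 (mod 46).
x = 374 + 419·22 = 9592.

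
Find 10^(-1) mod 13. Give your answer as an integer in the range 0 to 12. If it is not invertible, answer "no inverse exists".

4

Apply the Euclidean algorithm to 13 and 10:
13 = 1*10 + 3
10 = 3*3 + 1
3 = 3*1 + 0
The gcd is 1. Working backward:
1 = 10 − 3·3
1 = −3·13 + 4·10
So 10·4 ≡ 1 (mod 13).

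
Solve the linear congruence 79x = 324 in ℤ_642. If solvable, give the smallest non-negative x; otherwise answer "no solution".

First find gcd(79, 642):
642 = 8·79 + 10
79 = 7·10 + 9
10 = 1·9 + 1
9 = 9·1 + 0
gcd = 1, so a unique solution mod 642 exists.
Back-substitute for the Bézout coefficients:
1 = 10 − 9
1 = −79 + 8·10
1 = 8·642 − 65·79
So 79·(-65) ≡ 1 (mod 642), giving 79⁻¹ ≡ 577.
x ≡ 79⁻¹·324 ≡ 577·324 ≡ 126 (mod 642).

126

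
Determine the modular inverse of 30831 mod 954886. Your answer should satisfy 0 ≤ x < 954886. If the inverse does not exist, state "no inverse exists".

468167

Extended Euclidean algorithm:
954886 = 30*30831 + 29956
30831 = 1*29956 + 875
29956 = 34*875 + 206
875 = 4*206 + 51
206 = 4*51 + 2
51 = 25*2 + 1
2 = 2*1 + 0
The gcd is 1. Working backward:
1 = 51 − 25·2
1 = −25·206 + 101·51
1 = 101·875 − 429·206
1 = −429·29956 + 14687·875
1 = 14687·30831 − 15116·29956
1 = −15116·954886 + 468167·30831
So 30831·468167 ≡ 1 (mod 954886).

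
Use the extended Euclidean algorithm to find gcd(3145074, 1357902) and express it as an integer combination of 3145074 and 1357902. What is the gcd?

Repeated division:
3145074 = 2×1357902 + 429270
1357902 = 3×429270 + 70092
429270 = 6×70092 + 8718
70092 = 8×8718 + 348
8718 = 25×348 + 18
348 = 19×18 + 6
18 = 3×6 + 0
gcd(3145074, 1357902) = 6.
Express as a combination:
6 = 348 − 19·18
6 = −19·8718 + 476·348
6 = 476·70092 − 3827·8718
6 = −3827·429270 + 23438·70092
6 = 23438·1357902 − 74141·429270
6 = −74141·3145074 + 171720·1357902
So 6 = (-74141)·3145074 + (171720)·1357902.

6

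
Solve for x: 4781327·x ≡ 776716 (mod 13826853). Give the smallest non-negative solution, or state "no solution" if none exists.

First find gcd(4781327, 13826853):
13826853 = 2×4781327 + 4264199
4781327 = 1×4264199 + 517128
4264199 = 8×517128 + 127175
517128 = 4×127175 + 8428
127175 = 15×8428 + 755
8428 = 11×755 + 123
755 = 6×123 + 17
123 = 7×17 + 4
17 = 4×4 + 1
4 = 4×1 + 0
gcd = 1, so a unique solution mod 13826853 exists.
Back-substitute for the Bézout coefficients:
1 = 17 − 4·4
1 = −4·123 + 29·17
1 = 29·755 − 178·123
1 = −178·8428 + 1987·755
1 = 1987·127175 − 29983·8428
1 = −29983·517128 + 121919·127175
1 = 121919·4264199 − 1005335·517128
1 = −1005335·4781327 + 1127254·4264199
1 = 1127254·13826853 − 3259843·4781327
So 4781327·(-3259843) ≡ 1 (mod 13826853), giving 4781327⁻¹ ≡ 10567010.
x ≡ 4781327⁻¹·776716 ≡ 10567010·776716 ≡ 1105772 (mod 13826853).

1105772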